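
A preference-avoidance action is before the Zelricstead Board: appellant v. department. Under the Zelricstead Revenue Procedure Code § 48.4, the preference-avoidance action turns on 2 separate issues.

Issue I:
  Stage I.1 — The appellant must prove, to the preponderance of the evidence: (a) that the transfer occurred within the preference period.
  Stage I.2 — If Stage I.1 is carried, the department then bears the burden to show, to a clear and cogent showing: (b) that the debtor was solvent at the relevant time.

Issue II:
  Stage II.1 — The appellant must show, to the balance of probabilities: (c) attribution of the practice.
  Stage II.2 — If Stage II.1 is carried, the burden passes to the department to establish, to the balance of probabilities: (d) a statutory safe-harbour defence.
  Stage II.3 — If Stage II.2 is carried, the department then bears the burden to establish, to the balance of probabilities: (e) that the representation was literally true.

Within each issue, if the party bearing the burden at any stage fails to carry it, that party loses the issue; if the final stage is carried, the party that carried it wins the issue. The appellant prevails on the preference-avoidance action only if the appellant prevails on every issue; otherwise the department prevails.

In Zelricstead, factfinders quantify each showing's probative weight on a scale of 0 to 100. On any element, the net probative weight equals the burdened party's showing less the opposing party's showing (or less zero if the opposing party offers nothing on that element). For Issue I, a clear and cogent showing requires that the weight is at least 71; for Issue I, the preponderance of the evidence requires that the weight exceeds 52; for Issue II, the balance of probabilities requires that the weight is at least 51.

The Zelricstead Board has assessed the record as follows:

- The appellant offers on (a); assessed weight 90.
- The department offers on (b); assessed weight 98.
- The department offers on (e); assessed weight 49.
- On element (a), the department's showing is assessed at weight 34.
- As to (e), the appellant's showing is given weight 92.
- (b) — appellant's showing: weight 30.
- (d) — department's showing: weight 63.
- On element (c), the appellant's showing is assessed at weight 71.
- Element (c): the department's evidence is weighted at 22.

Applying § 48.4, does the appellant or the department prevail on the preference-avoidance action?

department

— Issue I —
Stage I.1 (appellant, the preponderance of the evidence, weight exceeds 52): (a) net 90−34=56 > 52 — meets.
  Stage I.1 is satisfied; the onus moves to the department.
Stage I.2 (department, a clear and cogent showing, weight is at least 71): (b) net 98−30=68 < 71 — fails.
  Stage I.2 not carried; the department fails its burden.
So the appellant prevails on this issue.
— Issue II —
At Stage II.1 the appellant must meet the balance of probabilities (weight is at least 51): on (c) the weight is 71 less the opposing 22 gives net 49, < 51, so (c) does not meet the standard.
  Stage II.1 not carried; the appellant fails its burden.
The department prevails on this issue.
Per-issue: Issue I → appellant; Issue II → department. The appellant must prevail on every issue; overall, the department prevails.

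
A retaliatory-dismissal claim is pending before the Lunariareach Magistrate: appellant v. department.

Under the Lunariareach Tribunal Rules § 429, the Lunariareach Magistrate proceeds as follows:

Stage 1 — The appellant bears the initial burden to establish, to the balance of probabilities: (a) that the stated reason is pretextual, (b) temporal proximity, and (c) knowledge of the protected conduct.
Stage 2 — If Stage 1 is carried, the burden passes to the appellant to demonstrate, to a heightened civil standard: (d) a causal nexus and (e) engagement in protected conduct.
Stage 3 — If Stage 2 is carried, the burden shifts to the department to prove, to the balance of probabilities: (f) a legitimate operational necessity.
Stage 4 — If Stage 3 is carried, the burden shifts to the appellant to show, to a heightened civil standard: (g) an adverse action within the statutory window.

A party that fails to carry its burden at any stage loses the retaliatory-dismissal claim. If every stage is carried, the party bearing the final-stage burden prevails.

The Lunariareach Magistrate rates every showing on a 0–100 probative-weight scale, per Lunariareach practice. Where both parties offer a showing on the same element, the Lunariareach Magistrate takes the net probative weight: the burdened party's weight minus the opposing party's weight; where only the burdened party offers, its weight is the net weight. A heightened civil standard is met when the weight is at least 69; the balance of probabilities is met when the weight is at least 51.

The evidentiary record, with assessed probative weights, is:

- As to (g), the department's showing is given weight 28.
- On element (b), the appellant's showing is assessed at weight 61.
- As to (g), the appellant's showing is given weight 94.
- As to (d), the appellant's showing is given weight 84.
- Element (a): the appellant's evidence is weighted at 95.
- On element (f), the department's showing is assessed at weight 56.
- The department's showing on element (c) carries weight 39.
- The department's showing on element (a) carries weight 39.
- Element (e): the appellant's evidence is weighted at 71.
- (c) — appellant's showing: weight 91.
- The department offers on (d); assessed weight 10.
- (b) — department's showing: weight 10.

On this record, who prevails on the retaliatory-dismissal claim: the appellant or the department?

Stage 1 (appellant, the balance of probabilities, weight is at least 51): (a) net 95−39=56 ≥ 51 — meets; (b) net 61−10=51 ≥ 51 — meets; (c) net 91−39=52 ≥ 51 — meets.
  Stage 1 carried; the burden remains with the appellant.
Stage 2 (appellant, a heightened civil standard, weight is at least 69): (d) net 84−10=74 ≥ 69 — meets; (e) 71 ≥ 69 — meets.
  The appellant carries Stage 2; the department now bears the burden.
Stage 3 (department, the balance of probabilities, weight is at least 51): (f) 56 ≥ 51 — meets.
  All elements met. The burden passes to the appellant.
Stage 4 (appellant, a heightened civil standard, weight is at least 69): (g) net 94−28=66 < 69 — fails.
  Not every element is met, so the appellant fails to carry Stage 4.
The analysis ends at Stage 4; the department prevails.

department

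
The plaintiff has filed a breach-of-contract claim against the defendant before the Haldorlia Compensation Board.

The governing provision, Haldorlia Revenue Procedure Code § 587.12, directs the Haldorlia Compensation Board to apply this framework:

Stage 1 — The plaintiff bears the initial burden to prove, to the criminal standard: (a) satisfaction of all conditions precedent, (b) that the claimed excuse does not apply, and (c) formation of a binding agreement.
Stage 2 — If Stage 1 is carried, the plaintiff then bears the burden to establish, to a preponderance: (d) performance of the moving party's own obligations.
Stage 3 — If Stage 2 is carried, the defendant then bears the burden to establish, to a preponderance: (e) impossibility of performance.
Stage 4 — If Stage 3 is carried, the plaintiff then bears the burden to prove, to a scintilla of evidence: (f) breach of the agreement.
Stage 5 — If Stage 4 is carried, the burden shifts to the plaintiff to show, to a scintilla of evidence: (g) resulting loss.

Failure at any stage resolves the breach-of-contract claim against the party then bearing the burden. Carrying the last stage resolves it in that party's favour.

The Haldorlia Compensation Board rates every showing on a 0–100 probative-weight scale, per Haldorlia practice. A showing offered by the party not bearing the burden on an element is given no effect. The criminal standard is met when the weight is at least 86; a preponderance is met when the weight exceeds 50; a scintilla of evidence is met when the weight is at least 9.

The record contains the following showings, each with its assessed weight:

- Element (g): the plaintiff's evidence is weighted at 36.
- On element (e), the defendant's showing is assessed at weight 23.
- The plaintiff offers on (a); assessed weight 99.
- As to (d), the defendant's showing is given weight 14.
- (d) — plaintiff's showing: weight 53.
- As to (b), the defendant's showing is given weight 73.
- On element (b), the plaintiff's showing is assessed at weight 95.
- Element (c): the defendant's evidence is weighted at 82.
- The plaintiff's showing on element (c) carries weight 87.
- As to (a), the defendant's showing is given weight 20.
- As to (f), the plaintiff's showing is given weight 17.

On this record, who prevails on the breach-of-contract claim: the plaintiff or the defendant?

Stage 1 — burden on plaintiff; standard: the criminal standard (weight is at least 86).
    (a): 99 (defendant's 20 disregarded) ≥ 86 [met]
    (b): 95 (defendant's 73 disregarded) ≥ 86 [met]
    (c): 87 (defendant's 82 disregarded) ≥ 86 [met]
  Stage 1 is satisfied; the plaintiff continues to bear the burden.
Stage 2 — burden on plaintiff; standard: a preponderance (weight exceeds 50).
    (d): 53 (defendant's 14 disregarded) > 50 [met]
  Stage 2 is satisfied; the onus moves to the defendant.
Stage 3 — burden on defendant; standard: a preponderance (weight exceeds 50).
    (e): 23 ≤ 50 [not met]
  The defendant does not carry Stage 3.
The analysis ends at Stage 3; the plaintiff prevails.

plaintiff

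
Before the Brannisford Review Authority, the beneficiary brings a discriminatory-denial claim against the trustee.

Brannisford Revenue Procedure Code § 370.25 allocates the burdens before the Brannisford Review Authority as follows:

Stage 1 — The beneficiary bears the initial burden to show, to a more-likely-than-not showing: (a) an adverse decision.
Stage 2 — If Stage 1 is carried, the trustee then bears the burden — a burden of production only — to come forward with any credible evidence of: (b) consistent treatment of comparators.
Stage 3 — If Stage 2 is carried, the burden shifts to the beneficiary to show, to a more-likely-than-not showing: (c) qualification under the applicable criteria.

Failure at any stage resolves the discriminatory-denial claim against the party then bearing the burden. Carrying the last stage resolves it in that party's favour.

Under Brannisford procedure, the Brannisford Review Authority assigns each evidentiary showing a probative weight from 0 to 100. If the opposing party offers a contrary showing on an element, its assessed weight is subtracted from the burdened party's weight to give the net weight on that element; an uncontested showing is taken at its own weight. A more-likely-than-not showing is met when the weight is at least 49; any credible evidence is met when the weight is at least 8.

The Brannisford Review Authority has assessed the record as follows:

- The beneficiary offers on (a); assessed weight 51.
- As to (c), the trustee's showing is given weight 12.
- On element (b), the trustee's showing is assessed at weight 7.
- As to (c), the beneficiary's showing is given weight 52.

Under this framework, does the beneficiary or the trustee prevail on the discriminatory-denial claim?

Stage 1 (beneficiary, a more-likely-than-not showing, weight is at least 49): (a) 51 ≥ 49 — meets.
  All elements met. The burden passes to the trustee.
Stage 2 (trustee, any credible evidence, weight is at least 8): (b) 7 < 8 — fails.
  Stage 2 not carried; the trustee fails its burden.
So the beneficiary prevails.

beneficiary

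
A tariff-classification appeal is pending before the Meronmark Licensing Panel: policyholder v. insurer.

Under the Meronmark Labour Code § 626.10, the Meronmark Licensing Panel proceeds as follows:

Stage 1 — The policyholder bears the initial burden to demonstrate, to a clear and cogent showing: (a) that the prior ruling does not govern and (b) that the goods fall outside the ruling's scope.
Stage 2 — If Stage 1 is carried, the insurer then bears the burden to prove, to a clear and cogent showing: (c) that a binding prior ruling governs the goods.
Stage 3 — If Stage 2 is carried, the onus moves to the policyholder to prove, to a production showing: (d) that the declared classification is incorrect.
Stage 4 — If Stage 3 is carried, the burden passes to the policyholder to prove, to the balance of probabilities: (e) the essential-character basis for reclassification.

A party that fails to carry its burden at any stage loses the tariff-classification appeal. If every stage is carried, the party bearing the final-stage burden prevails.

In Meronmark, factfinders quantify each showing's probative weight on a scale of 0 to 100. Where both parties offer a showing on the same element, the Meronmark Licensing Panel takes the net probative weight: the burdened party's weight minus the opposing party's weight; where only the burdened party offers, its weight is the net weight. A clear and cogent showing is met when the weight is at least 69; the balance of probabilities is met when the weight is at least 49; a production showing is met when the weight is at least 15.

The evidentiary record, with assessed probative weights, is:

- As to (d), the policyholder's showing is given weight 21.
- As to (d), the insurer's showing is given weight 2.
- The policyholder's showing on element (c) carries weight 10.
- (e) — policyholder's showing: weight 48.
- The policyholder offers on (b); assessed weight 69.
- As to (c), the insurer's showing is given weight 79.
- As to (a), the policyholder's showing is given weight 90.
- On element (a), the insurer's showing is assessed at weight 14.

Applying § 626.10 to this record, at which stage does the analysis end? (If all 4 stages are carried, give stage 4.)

stage 4

At Stage 1 the policyholder must meet a clear and cogent showing (weight is at least 69): on (a) the weight is 90 less the opposing 14 gives net 76, ≥ 69, so (a) meets the standard; on (b) the weight is 69, ≥ 69, so (b) meets the standard.
  Stage 1 is satisfied; the onus moves to the insurer.
At Stage 2 the insurer must meet a clear and cogent showing (weight is at least 69): on (c) the weight is 79 less the opposing 10 gives net 69, which does reach 69, so (c) meets the standard.
  Stage 2 is satisfied; the onus moves to the policyholder.
At Stage 3 the policyholder must meet a production showing (weight is at least 15): on (d) the weight is 21 less the opposing 2 gives net 19, which does reach 15, so (d) meets the standard.
  Stage 3 carried; the burden remains with the policyholder.
At Stage 4 the policyholder must meet the balance of probabilities (weight is at least 49): on (e) the weight is 48, which does not reach 49, so (e) does not meet the standard.
  The policyholder does not carry Stage 4.
The insurer prevails.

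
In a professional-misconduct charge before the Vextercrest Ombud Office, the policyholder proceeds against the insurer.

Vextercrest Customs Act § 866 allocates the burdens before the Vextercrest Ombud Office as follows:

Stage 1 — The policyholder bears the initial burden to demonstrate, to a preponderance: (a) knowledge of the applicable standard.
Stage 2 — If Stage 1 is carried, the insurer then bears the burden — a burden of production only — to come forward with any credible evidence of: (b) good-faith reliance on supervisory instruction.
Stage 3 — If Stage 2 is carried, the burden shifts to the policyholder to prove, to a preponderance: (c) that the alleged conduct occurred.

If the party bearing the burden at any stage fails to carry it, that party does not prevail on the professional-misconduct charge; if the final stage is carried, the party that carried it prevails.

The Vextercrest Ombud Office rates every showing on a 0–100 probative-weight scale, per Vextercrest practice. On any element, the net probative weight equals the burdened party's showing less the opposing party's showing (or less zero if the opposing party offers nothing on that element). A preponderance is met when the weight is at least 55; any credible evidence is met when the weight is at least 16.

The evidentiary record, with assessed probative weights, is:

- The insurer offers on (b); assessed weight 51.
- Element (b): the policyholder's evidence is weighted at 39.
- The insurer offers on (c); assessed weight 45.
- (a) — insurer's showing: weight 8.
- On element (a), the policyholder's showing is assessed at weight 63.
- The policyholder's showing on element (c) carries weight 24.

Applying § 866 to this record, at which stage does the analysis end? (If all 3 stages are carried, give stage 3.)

stage 2

Stage 1 — burden on policyholder; standard: a preponderance (weight is at least 55).
    (a): 63 − 8 = 55 ≥ 55 [met]
  The policyholder carries Stage 1; the insurer now bears the burden.
Stage 2 — burden on insurer; standard: any credible evidence (weight is at least 16).
    (b): 51 − 39 = 12 < 16 [not met]
  The insurer does not carry Stage 2.
The analysis ends at Stage 2; the policyholder prevails.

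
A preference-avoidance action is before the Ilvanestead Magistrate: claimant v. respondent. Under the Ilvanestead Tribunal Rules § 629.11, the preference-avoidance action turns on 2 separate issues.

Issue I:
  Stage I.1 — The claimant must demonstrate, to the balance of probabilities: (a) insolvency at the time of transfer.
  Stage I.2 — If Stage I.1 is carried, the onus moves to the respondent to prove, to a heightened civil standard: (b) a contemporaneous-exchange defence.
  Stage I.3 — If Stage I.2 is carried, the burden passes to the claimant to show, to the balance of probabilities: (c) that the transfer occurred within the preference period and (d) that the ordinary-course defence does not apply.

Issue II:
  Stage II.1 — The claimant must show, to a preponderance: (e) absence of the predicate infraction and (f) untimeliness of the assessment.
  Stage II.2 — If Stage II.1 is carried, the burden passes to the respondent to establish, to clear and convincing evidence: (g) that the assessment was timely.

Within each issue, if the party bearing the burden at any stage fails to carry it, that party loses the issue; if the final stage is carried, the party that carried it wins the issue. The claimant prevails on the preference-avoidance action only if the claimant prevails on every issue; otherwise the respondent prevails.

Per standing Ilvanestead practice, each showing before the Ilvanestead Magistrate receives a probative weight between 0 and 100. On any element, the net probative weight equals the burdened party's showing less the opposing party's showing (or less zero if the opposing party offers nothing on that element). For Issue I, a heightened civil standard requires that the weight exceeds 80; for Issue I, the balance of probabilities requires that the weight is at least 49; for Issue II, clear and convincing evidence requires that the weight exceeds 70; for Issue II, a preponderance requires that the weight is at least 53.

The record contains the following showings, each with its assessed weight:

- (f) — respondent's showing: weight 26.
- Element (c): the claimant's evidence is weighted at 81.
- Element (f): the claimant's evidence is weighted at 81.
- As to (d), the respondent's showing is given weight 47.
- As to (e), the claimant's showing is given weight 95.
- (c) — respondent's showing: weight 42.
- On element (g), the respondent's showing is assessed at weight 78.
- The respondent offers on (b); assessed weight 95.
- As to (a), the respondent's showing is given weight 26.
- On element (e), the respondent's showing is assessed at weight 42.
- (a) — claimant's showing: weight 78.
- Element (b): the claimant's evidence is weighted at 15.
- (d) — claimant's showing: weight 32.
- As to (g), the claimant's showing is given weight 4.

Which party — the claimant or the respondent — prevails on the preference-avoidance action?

— Issue I —
At Stage I.1 the claimant must meet the balance of probabilities (weight is at least 49): on (a) the weight is 78 less the opposing 26 gives net 52, which does reach 49, so (a) meets the standard.
  Stage I.1 is satisfied; the onus moves to the respondent.
At Stage I.2 the respondent must meet a heightened civil standard (weight exceeds 80): on (b) the weight is 95 less the opposing 15 gives net 80, which does not exceed 80, so (b) does not meet the standard.
  Not every element is met, so the respondent fails to carry Stage I.2.
The claimant prevails on this issue.
— Issue II —
Stage II.1 (claimant, a preponderance, weight is at least 53): (e) net 95−42=53 ≥ 53 — meets; (f) net 81−26=55 ≥ 53 — meets.
  The claimant carries Stage II.1; the respondent now bears the burden.
Stage II.2 (respondent, clear and convincing evidence, weight exceeds 70): (g) net 78−4=74 > 70 — meets.
  Stage II.2 carried; the final stage is satisfied.
With every stage satisfied, the respondent prevails on this issue.
Per-issue: Issue I → claimant; Issue II → respondent. The claimant must prevail on every issue; overall, the respondent prevails.

respondent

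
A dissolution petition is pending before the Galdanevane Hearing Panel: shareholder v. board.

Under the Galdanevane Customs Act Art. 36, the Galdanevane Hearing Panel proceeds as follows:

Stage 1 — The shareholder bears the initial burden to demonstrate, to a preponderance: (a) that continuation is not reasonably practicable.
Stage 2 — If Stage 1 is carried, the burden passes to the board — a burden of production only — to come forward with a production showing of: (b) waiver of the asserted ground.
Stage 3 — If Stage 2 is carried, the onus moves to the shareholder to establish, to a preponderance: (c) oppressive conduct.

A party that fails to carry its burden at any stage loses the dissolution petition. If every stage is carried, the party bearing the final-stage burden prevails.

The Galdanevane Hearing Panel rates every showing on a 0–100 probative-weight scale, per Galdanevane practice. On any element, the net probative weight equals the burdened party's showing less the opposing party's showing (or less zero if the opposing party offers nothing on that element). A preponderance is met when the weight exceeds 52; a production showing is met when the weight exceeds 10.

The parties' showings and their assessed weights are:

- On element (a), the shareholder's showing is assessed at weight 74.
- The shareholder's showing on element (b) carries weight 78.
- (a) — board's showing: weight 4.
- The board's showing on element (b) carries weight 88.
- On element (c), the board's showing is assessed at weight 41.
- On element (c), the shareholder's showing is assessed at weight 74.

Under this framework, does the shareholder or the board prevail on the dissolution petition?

Stage 1 (shareholder, a preponderance, weight exceeds 52): (a) net 74−4=70 > 52 — meets.
  All elements met. The burden passes to the board.
Stage 2 (board, a production showing, weight exceeds 10): (b) net 88−78=10 ≤ 10 — fails.
  Not every element is met, so the board fails to carry Stage 2.
The analysis ends at Stage 2; the shareholder prevails.

shareholder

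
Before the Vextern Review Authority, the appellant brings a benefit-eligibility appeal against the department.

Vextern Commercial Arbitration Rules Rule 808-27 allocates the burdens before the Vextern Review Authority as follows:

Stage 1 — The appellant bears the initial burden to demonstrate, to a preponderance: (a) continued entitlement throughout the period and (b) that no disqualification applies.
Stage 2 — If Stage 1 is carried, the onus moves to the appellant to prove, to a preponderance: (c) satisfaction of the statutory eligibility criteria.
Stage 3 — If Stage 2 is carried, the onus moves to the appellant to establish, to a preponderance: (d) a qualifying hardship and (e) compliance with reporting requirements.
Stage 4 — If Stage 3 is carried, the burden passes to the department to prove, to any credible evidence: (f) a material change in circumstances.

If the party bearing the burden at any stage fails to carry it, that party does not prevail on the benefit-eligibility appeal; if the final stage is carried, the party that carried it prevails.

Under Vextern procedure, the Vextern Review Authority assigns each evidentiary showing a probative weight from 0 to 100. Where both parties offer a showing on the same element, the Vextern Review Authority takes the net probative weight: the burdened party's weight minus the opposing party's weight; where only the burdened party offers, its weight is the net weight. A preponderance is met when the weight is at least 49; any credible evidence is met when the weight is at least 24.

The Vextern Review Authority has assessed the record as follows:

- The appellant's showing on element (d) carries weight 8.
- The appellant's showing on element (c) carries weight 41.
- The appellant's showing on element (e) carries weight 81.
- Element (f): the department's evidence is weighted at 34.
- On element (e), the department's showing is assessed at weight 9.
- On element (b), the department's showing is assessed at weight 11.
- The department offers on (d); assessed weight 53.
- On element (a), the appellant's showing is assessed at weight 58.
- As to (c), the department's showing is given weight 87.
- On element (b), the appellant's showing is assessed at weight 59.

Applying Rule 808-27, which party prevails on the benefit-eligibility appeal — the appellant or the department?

department

At Stage 1 the appellant must meet a preponderance (weight is at least 49): on (a) the weight is 58, which does reach 49, so (a) meets the standard; on (b) the weight is 59 less the opposing 11 gives net 48, < 49, so (b) does not meet the standard.
  The appellant does not carry Stage 1.
So the department prevails.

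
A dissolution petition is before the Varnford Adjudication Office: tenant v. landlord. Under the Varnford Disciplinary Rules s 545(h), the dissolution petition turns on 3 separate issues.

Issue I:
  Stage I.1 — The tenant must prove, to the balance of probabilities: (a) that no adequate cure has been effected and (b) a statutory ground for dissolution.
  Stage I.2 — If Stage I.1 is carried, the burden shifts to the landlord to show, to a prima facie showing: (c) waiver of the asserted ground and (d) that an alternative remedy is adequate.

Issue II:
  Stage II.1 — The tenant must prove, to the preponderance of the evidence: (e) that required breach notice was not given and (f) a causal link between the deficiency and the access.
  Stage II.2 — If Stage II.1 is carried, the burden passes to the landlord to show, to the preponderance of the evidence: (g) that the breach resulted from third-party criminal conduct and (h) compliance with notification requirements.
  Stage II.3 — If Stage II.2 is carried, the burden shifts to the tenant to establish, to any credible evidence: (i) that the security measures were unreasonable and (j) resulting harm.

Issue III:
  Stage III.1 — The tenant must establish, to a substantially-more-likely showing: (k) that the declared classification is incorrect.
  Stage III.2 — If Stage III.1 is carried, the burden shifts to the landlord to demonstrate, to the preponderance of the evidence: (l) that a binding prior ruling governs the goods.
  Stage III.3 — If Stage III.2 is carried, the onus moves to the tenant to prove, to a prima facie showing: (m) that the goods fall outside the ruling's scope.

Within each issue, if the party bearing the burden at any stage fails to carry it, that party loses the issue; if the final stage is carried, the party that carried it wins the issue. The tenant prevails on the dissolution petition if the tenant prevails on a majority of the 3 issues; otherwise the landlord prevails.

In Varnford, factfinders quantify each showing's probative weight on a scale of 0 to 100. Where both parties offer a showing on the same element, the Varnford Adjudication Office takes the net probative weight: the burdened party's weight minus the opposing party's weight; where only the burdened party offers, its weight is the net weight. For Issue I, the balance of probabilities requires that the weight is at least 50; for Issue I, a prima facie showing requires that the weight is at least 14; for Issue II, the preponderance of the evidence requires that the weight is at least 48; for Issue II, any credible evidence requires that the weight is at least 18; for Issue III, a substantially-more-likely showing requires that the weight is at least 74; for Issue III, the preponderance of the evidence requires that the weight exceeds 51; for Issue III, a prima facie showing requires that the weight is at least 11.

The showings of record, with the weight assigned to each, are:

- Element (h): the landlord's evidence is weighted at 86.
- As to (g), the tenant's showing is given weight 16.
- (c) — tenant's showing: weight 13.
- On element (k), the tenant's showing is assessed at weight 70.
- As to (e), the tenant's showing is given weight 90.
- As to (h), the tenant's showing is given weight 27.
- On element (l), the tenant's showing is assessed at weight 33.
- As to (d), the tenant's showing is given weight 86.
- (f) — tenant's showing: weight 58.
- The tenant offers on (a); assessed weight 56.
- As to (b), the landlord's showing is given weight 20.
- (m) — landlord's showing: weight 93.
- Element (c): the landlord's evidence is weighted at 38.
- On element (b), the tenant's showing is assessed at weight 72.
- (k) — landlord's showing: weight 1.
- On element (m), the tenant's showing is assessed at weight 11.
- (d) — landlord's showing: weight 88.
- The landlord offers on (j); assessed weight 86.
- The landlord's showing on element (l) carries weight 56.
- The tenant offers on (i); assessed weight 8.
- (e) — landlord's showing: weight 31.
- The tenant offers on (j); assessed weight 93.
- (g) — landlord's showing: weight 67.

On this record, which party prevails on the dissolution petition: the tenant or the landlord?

— Issue I —
At Stage I.1 the tenant must meet the balance of probabilities (weight is at least 50): on (a) the weight is 56, ≥ 50, so (a) meets the standard; on (b) the weight is 72 less the opposing 20 gives net 52, ≥ 50, so (b) meets the standard.
  Stage I.1 is satisfied; the onus moves to the landlord.
At Stage I.2 the landlord must meet a prima facie showing (weight is at least 14): on (c) the weight is 38 less the opposing 13 gives net 25, which does reach 14, so (c) meets the standard; on (d) the weight is 88 less the opposing 86 gives net 2, which does not reach 14, so (d) does not meet the standard.
  Not every element is met, so the landlord fails to carry Stage I.2.
The analysis ends at Stage I.2; the tenant prevails on this issue.
— Issue II —
Stage II.1 — burden on tenant; standard: the preponderance of the evidence (weight is at least 48).
    (e): 90 − 31 = 59 ≥ 48 [met]
    (f): 58 ≥ 48 [met]
  Stage II.1 carried; the burden shifts to the landlord.
Stage II.2 — burden on landlord; standard: the preponderance of the evidence (weight is at least 48).
    (g): 67 − 16 = 51 ≥ 48 [met]
    (h): 86 − 27 = 59 ≥ 48 [met]
  Stage II.2 carried; the burden shifts to the tenant.
Stage II.3 — burden on tenant; standard: any credible evidence (weight is at least 18).
    (i): 8 < 18 [not met]
    (j): 93 − 86 = 7 < 18 [not met]
  Stage II.3 not carried; the tenant fails its burden.
The analysis ends at Stage II.3; the landlord prevails on this issue.
— Issue III —
Stage III.1 — burden on tenant; standard: a substantially-more-likely showing (weight is at least 74).
    (k): 70 − 1 = 69 < 74 [not met]
  Stage III.1 not carried; the tenant fails its burden.
The analysis ends at Stage III.1; the landlord prevails on this issue.
Per-issue: Issue I → tenant; Issue II → landlord; Issue III → landlord. The tenant must prevail on a majority of issues; overall, the landlord prevails.

landlord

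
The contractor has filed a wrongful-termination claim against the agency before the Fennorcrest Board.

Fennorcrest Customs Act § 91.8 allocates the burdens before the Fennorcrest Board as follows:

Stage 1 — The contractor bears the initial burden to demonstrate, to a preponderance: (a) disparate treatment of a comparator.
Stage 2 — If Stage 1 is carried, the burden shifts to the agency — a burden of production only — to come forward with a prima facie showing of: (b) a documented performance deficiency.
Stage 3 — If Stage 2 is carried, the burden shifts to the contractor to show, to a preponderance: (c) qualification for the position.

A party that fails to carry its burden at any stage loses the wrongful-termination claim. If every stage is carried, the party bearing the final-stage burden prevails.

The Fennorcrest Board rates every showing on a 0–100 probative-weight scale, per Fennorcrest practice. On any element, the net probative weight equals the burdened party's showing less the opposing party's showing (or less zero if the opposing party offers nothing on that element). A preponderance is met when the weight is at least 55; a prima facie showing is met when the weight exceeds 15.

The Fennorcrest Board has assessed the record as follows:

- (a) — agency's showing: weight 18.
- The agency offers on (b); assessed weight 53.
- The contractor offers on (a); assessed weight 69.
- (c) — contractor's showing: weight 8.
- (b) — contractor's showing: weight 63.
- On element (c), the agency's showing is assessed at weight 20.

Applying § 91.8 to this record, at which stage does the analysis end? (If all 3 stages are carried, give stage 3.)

Stage 1 (contractor, a preponderance, weight is at least 55): (a) net 69−18=51 < 55 — fails.
  Stage 1 not carried; the contractor fails its burden.
The agency prevails.

stage 1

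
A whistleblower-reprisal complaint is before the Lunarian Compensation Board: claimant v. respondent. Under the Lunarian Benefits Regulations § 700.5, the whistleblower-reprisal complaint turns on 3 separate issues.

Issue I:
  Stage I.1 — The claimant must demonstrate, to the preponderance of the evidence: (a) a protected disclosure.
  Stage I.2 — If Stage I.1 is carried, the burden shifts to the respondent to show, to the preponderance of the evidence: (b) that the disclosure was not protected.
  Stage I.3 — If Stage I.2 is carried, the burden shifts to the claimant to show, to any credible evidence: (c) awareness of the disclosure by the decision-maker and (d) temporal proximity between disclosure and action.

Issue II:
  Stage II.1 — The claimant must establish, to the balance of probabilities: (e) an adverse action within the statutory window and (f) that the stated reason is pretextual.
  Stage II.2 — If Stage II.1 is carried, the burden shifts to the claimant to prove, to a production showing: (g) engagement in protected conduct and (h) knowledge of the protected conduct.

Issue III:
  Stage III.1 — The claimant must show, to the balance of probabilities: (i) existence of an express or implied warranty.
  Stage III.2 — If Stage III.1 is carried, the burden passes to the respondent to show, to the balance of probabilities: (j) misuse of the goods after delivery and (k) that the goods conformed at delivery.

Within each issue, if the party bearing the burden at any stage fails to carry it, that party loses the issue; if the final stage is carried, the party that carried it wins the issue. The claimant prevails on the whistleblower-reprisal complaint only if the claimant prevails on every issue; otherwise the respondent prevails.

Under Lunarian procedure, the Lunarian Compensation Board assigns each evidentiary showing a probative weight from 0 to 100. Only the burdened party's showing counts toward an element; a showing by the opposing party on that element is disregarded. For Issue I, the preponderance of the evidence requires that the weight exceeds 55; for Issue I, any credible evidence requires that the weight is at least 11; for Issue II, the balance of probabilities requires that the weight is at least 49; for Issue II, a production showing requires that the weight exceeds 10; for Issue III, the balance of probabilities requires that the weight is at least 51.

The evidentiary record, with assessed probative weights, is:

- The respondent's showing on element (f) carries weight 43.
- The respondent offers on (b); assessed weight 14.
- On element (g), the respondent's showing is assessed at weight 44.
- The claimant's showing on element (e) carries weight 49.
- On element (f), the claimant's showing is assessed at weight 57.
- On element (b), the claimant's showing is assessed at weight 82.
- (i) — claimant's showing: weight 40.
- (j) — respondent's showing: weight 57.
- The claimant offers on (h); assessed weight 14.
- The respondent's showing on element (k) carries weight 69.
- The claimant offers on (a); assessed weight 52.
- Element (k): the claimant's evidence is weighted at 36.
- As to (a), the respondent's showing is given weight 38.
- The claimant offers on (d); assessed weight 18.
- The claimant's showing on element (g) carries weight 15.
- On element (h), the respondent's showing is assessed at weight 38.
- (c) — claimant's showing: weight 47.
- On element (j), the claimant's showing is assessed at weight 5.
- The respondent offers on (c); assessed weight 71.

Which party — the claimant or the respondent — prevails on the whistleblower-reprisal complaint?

— Issue I —
At Stage I.1 the claimant must meet the preponderance of the evidence (weight exceeds 55): on (a) the weight is 52 (the respondent's 38 is given no effect), ≤ 55, so (a) does not meet the standard.
  Not every element is met, so the claimant fails to carry Stage I.1.
The analysis ends at Stage I.1; the respondent prevails on this issue.
— Issue II —
Stage II.1 (claimant, the balance of probabilities, weight is at least 49): (e) 49 ≥ 49 — meets; (f) 57 (respondent's 43 disregarded) ≥ 49 — meets.
  All elements met. The claimant retains the burden for Stage II.2.
Stage II.2 (claimant, a production showing, weight exceeds 10): (g) 15 (respondent's 44 disregarded) > 10 — meets; (h) 14 (respondent's 38 disregarded) > 10 — meets.
  All elements met at the final stage.
With every stage satisfied, the claimant prevails on this issue.
— Issue III —
At Stage III.1 the claimant must meet the balance of probabilities (weight is at least 51): on (i) the weight is 40, which does not reach 51, so (i) does not meet the standard.
  The claimant does not carry Stage III.1.
So the respondent prevails on this issue.
Per-issue: Issue I → respondent; Issue II → claimant; Issue III → respondent. The claimant must prevail on every issue; overall, the respondent prevails.

respondent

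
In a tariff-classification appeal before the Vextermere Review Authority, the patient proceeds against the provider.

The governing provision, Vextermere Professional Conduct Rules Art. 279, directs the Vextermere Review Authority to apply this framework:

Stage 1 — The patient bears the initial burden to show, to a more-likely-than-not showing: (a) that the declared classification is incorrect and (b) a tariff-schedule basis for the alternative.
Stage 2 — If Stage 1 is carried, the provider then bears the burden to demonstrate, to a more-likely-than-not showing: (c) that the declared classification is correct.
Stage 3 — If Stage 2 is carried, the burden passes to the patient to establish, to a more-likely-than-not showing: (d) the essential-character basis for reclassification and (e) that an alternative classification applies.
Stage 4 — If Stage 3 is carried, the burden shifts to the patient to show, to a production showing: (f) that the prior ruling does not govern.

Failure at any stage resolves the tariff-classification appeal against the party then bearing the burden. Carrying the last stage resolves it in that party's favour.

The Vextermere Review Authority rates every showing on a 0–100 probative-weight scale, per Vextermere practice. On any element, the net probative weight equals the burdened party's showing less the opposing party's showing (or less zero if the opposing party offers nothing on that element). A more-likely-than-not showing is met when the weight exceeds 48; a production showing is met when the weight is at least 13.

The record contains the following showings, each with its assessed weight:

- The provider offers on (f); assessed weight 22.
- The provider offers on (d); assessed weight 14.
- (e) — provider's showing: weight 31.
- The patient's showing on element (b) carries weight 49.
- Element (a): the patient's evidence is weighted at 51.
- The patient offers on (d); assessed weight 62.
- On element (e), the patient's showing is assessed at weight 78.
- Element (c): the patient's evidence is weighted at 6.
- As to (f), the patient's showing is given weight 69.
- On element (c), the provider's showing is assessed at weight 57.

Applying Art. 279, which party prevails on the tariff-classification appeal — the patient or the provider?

provider

Stage 1 (patient, a more-likely-than-not showing, weight exceeds 48): (a) 51 > 48 — meets; (b) 49 > 48 — meets.
  All elements met. The burden passes to the provider.
Stage 2 (provider, a more-likely-than-not showing, weight exceeds 48): (c) net 57−6=51 > 48 — meets.
  Stage 2 is satisfied; the onus moves to the patient.
Stage 3 (patient, a more-likely-than-not showing, weight exceeds 48): (d) net 62−14=48 ≤ 48 — fails; (e) net 78−31=47 ≤ 48 — fails.
  Not every element is met, so the patient fails to carry Stage 3.
The provider prevails.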